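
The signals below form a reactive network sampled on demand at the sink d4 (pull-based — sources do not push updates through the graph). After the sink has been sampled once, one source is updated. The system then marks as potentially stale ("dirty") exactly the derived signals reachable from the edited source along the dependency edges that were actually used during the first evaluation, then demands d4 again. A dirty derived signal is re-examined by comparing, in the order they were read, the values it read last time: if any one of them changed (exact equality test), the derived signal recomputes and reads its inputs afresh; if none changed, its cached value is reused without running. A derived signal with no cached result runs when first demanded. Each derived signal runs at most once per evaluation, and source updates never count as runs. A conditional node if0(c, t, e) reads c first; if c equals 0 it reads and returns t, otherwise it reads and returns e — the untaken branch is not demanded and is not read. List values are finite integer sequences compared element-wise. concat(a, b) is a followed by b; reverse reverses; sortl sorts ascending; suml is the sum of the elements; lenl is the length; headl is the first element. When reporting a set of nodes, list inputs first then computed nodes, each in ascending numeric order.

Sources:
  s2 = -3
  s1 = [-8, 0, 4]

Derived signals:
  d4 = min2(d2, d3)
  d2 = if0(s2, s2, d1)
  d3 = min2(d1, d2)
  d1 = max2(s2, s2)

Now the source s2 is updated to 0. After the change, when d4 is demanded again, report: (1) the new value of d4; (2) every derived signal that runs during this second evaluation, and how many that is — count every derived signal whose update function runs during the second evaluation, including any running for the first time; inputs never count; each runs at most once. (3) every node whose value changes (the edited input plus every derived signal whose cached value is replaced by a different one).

Initial pass — values computed on the first demand:
  d1 = max2(-3, -3) = -3
  d2 = if0(s2=-3 -> else branch d1) = -3
  d3 = min2(-3, -3) = -3
  d4 = min2(-3, -3) = -3

Second demand — change propagation:
  d1: re-runs because s2 -3->0; s2 -3->0; new result 0.
  d2: re-runs because s2 -3->0; d1 -3->0; new result 0.
  d3: re-runs because d1 -3->0; d2 -3->0; new result 0.
  d4: re-runs because d2 -3->0; d3 -3->0; new result 0.

d4 now evaluates to 0.
Run set: d1, d2, d3, d4 (4 run).
Changed values: s2, d1, d2, d3, d4.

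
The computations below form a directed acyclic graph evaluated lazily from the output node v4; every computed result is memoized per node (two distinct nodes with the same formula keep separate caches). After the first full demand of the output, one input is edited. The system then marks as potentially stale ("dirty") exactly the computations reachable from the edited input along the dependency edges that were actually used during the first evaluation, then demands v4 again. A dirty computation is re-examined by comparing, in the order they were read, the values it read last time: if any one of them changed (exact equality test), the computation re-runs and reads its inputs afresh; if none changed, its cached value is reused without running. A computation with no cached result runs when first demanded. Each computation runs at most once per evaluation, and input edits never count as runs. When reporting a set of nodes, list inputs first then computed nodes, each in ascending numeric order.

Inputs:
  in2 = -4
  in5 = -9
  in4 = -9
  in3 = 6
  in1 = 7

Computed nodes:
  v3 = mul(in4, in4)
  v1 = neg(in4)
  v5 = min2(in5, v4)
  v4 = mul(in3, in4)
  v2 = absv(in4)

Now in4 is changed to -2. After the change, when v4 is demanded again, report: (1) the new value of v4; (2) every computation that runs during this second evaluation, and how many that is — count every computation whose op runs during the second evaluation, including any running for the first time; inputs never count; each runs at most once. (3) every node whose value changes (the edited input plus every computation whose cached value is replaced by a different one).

Demanding v4 again yields -12.
1 computations run: v4.
The nodes whose values change: in4, v4.

First demand of the output computes:
  v4 = mul(6, -9) = -54

After the edit, cleaning proceeds:
  v4: a read changed (in4 -9->-2) — executes, giving -12.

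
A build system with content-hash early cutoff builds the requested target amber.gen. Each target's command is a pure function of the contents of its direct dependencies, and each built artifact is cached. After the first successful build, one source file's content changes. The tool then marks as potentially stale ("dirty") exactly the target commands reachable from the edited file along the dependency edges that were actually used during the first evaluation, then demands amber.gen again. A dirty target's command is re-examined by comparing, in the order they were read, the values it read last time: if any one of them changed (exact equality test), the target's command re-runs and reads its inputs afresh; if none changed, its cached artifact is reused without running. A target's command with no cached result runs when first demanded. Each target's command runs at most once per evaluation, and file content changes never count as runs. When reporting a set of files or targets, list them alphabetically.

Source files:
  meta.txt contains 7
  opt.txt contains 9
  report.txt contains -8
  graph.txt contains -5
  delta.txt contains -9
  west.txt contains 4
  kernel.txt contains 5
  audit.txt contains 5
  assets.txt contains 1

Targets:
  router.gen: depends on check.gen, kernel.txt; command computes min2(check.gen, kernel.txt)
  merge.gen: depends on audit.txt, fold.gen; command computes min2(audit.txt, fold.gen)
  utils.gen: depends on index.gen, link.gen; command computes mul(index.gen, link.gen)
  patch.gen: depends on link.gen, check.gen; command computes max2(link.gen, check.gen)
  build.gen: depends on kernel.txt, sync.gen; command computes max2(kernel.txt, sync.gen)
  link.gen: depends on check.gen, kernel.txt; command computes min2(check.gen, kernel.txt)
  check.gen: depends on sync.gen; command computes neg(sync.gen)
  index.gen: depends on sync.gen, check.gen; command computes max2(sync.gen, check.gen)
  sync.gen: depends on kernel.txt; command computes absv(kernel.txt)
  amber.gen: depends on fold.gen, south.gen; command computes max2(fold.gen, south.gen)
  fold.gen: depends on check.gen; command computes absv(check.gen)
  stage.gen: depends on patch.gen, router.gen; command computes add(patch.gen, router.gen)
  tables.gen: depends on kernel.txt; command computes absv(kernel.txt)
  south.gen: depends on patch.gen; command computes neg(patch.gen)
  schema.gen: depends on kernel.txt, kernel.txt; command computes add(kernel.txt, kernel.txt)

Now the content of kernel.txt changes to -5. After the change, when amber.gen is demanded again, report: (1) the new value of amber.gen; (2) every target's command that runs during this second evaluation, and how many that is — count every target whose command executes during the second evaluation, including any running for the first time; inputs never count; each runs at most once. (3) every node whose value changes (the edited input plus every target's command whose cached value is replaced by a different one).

New value of amber.gen: 5.
Target commands that run: link.gen, sync.gen — 2 in total.
Values that change: kernel.txt.
Key observation: the cutoff stops propagation at check.gen — its inputs' values are unchanged, so it reuses its cache.

First evaluation (everything demanded from the output):
  sync.gen = absv(5) = 5
  check.gen = neg(5) = -5
  fold.gen = absv(-5) = 5
  link.gen = min2(-5, 5) = -5
  patch.gen = max2(-5, -5) = -5
  south.gen = neg(-5) = 5
  amber.gen = max2(5, 5) = 5

Propagation after the edit:
  sync.gen: runs — kernel.txt 5->-5; result 5 (same value as before).
  check.gen: checked — values it read are unchanged (sync.gen unchanged); reused cached -5 without running.
  fold.gen: checked — values it read are unchanged (check.gen unchanged); reused cached 5 without running.
  link.gen: runs — kernel.txt 5->-5; result -5 (same value as before).
  patch.gen: checked — values it read are unchanged (link.gen unchanged, check.gen unchanged); reused cached -5 without running.
  south.gen: checked — values it read are unchanged (patch.gen unchanged); reused cached 5 without running.
  amber.gen: checked — values it read are unchanged (fold.gen unchanged, south.gen unchanged); reused cached 5 without running.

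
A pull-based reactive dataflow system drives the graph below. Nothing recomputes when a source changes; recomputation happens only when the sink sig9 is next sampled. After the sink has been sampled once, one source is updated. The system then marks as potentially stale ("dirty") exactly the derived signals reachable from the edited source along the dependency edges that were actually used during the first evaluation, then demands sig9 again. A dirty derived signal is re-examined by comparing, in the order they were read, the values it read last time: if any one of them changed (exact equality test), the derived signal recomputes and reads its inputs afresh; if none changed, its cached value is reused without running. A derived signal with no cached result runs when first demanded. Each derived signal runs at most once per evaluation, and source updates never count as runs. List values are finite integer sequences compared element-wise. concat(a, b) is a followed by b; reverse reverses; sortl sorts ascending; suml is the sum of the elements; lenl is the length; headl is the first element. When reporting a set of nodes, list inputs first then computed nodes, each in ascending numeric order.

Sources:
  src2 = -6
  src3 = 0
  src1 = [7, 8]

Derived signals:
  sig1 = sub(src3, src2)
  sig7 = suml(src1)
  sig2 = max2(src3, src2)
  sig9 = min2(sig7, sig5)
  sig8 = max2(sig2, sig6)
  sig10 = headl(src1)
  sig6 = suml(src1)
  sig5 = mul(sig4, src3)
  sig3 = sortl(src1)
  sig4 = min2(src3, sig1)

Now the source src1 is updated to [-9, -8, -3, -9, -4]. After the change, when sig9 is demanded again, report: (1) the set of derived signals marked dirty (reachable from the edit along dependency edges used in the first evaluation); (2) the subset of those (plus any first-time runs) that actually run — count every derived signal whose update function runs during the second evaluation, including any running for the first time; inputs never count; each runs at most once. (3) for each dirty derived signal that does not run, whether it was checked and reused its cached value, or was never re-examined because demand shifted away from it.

Marked dirty: sig7, sig9.
Derived signals that run: sig7, sig9 — 2 in total.
Every dirty derived signal ran.

First evaluation (everything demanded from the output):
  sig1 = sub(0, -6) = 6
  sig4 = min2(0, 6) = 0
  sig5 = mul(0, 0) = 0
  sig7 = suml([7, 8]) = 15
  sig9 = min2(15, 0) = 0

Propagation after the edit:
  sig7: runs — src1 [7, 8]->[-9, -8, -3, -9, -4]; result -33.
  sig9: runs — sig7 15->-33; result -33.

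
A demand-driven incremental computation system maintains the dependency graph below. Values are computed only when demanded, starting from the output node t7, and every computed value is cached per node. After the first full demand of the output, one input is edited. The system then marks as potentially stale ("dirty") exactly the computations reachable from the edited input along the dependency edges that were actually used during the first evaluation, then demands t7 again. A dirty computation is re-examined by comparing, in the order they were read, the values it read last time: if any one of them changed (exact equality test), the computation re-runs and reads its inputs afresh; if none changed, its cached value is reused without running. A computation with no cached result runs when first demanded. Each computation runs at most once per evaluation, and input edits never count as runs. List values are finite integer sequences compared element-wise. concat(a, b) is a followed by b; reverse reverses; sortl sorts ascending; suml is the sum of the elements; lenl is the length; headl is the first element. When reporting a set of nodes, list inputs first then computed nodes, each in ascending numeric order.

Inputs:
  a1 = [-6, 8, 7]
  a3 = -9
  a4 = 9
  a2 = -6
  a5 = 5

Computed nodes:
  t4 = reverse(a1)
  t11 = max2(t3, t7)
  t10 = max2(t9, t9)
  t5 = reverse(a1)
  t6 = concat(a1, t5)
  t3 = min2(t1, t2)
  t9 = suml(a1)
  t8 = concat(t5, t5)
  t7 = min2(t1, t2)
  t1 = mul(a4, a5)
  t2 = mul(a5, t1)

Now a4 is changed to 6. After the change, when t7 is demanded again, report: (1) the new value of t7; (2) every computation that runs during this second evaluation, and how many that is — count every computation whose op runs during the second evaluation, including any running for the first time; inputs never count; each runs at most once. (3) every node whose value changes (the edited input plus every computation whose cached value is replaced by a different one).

New value of t7: 30.
Computations that run: t1, t2, t7 — 3 in total.
Values that change: a4, t1, t2, t7.

First evaluation (everything demanded from the output):
  t1 = mul(9, 5) = 45
  t2 = mul(5, 45) = 225
  t7 = min2(45, 225) = 45

Propagation after the edit:
  t1: runs — a4 9->6; result 30.
  t2: runs — t1 45->30; result 150.
  t7: runs — t1 45->30; t2 225->150; result 30.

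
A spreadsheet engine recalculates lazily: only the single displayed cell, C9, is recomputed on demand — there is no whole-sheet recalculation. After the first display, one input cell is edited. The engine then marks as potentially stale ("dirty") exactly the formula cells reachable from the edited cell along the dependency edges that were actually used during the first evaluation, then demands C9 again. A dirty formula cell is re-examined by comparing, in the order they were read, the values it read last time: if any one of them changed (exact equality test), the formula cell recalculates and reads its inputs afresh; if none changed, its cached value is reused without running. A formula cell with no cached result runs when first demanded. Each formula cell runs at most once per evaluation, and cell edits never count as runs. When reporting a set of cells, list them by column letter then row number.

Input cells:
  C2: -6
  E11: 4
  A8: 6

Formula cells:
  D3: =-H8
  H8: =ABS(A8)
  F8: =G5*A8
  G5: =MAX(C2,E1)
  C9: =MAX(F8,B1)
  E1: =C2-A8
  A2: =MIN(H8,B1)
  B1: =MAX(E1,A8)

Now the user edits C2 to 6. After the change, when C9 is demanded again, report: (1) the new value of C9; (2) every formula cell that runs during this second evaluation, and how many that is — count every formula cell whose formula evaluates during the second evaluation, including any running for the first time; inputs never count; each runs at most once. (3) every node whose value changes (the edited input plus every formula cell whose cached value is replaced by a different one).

New value of C9: 36.
Formula cells that run: B1, C9, E1, F8, G5 — 5 in total.
Values that change: C2, C9, E1, F8, G5.

First evaluation (everything demanded from the output):
  E1 = -6 - 6 = -12
  B1 = MAX(-12, 6) = 6
  G5 = MAX(-6, -12) = -6
  F8 = -6 * 6 = -36
  C9 = MAX(-36, 6) = 6

Propagation after the edit:
  E1: runs — C2 -6->6; result 0.
  B1: runs — E1 -12->0; result 6 (same value as before).
  G5: runs — C2 -6->6; E1 -12->0; result 6.
  F8: runs — G5 -6->6; result 36.
  C9: runs — F8 -36->36; result 36.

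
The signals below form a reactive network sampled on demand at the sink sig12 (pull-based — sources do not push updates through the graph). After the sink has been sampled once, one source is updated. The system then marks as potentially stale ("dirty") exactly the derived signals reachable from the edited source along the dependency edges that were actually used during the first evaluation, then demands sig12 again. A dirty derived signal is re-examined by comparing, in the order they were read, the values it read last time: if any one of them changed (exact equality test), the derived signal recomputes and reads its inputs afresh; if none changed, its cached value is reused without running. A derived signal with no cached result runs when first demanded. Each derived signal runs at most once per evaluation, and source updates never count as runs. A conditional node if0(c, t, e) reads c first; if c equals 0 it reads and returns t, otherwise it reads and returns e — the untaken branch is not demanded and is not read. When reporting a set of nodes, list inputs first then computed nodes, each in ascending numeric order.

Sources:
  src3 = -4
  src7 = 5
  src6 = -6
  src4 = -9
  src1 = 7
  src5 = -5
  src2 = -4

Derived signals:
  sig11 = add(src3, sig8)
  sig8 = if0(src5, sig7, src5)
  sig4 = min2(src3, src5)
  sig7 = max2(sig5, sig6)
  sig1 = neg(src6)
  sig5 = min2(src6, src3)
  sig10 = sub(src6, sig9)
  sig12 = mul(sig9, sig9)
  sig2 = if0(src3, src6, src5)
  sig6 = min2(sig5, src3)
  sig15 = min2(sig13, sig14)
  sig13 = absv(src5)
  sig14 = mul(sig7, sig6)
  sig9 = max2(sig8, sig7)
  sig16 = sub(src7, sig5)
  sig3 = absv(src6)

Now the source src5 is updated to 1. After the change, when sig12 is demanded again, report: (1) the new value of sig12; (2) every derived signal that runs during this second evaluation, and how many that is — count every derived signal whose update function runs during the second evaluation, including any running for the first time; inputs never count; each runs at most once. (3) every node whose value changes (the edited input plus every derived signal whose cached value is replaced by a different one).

sig12 now evaluates to 1.
Run set: sig8, sig9, sig12 (3 run).
Changed values: src5, sig8, sig9, sig12.

Initial pass — values computed on the first demand:
  sig5 = min2(-6, -4) = -6
  sig6 = min2(-6, -4) = -6
  sig7 = max2(-6, -6) = -6
  sig8 = if0(src5=-5 -> else branch src5) = -5
  sig9 = max2(-5, -6) = -5
  sig12 = mul(-5, -5) = 25

Second demand — change propagation:
  sig8: re-runs because src5 -5->1; src5 -5->1; new result 1.
  sig9: re-runs because sig8 -5->1; new result 1.
  sig12: re-runs because sig9 -5->1; sig9 -5->1; new result 1.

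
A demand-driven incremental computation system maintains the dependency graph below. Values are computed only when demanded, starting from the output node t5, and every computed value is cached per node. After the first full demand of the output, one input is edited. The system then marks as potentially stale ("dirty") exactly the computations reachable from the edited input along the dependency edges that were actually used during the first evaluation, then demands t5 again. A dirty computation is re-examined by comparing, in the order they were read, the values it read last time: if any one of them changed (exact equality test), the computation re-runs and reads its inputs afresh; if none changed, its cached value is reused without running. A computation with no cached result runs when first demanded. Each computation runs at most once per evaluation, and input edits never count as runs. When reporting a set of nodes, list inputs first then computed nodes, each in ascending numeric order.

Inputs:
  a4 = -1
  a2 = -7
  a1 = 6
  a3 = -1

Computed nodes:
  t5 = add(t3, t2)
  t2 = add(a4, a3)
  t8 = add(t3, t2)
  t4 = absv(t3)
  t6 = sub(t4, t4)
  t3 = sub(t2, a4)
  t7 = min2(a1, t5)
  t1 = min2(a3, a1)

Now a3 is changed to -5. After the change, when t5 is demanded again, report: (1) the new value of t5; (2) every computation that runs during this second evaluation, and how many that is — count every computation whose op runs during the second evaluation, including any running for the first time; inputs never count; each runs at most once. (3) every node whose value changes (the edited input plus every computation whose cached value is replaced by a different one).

First evaluation (everything demanded from the output):
  t2 = add(-1, -1) = -2
  t3 = sub(-2, -1) = -1
  t5 = add(-1, -2) = -3

Propagation after the edit:
  t2: runs — a3 -1->-5; result -6.
  t3: runs — t2 -2->-6; result -5.
  t5: runs — t3 -1->-5; t2 -2->-6; result -11.

New value of t5: -11.
Computations that run: t2, t3, t5 — 3 in total.
Values that change: a3, t2, t3, t5.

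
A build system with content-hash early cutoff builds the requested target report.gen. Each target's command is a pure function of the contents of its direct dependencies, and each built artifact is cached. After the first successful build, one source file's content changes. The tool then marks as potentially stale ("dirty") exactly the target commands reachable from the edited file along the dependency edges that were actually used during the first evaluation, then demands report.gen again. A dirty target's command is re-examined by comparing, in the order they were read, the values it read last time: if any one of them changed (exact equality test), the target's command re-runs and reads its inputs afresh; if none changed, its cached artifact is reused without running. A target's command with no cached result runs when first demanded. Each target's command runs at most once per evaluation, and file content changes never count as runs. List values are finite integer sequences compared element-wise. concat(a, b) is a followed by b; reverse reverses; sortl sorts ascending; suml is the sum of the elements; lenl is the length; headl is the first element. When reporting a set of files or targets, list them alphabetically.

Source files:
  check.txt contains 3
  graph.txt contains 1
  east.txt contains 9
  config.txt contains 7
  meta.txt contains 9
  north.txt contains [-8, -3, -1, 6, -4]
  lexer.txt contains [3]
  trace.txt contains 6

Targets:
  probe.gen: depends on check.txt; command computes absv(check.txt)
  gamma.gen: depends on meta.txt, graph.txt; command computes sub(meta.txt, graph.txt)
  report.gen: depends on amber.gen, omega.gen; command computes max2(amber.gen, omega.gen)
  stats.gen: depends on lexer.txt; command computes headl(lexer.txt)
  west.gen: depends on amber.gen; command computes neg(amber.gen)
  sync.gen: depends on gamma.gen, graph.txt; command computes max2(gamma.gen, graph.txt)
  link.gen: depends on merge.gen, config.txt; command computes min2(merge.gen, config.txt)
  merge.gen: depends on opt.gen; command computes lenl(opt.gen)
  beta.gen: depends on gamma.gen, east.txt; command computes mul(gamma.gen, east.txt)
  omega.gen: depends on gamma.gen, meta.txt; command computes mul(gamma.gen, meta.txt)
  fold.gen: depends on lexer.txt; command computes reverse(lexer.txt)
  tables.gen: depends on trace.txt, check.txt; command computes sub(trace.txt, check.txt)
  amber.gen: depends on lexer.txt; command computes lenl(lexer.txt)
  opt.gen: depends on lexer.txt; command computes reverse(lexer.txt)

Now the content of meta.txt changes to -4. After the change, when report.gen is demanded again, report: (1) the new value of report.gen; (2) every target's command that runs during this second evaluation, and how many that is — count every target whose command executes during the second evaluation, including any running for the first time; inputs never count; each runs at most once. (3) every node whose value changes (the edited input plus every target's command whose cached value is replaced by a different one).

New value of report.gen: 20.
Target commands that run: gamma.gen, omega.gen, report.gen — 3 in total.
Values that change: gamma.gen, meta.txt, omega.gen, report.gen.

First evaluation (everything demanded from the output):
  amber.gen = lenl([3]) = 1
  gamma.gen = sub(9, 1) = 8
  omega.gen = mul(8, 9) = 72
  report.gen = max2(1, 72) = 72

Propagation after the edit:
  gamma.gen: runs — meta.txt 9->-4; result -5.
  omega.gen: runs — gamma.gen 8->-5; meta.txt 9->-4; result 20.
  report.gen: runs — omega.gen 72->20; result 20.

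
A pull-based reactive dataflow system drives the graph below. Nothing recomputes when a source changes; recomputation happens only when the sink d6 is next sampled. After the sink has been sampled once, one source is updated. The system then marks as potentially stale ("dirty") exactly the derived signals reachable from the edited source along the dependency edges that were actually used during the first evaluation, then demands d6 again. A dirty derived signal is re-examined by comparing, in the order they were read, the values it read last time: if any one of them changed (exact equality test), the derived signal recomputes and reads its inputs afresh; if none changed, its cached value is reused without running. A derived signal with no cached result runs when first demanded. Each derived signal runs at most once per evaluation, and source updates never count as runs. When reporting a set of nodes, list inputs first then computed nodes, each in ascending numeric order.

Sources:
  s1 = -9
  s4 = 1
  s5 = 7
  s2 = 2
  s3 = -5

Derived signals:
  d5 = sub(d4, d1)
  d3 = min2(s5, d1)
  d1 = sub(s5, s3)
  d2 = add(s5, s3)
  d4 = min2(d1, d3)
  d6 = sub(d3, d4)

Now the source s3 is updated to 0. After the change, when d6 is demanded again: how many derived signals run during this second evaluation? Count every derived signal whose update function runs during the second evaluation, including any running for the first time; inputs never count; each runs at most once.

Derived signals that run: d1, d3, d4 — 3 in total.
Key observation: the cutoff stops propagation at d6 — its inputs' values are unchanged, so it reuses its cache.

First evaluation (everything demanded from the output):
  d1 = sub(7, -5) = 12
  d3 = min2(7, 12) = 7
  d4 = min2(12, 7) = 7
  d6 = sub(7, 7) = 0

Propagation after the edit:
  d1: runs — s3 -5->0; result 7.
  d3: runs — d1 12->7; result 7 (same value as before).
  d4: runs — d1 12->7; result 7 (same value as before).
  d6: checked — values it read are unchanged (d3 unchanged, d4 unchanged); reused cached 0 without running.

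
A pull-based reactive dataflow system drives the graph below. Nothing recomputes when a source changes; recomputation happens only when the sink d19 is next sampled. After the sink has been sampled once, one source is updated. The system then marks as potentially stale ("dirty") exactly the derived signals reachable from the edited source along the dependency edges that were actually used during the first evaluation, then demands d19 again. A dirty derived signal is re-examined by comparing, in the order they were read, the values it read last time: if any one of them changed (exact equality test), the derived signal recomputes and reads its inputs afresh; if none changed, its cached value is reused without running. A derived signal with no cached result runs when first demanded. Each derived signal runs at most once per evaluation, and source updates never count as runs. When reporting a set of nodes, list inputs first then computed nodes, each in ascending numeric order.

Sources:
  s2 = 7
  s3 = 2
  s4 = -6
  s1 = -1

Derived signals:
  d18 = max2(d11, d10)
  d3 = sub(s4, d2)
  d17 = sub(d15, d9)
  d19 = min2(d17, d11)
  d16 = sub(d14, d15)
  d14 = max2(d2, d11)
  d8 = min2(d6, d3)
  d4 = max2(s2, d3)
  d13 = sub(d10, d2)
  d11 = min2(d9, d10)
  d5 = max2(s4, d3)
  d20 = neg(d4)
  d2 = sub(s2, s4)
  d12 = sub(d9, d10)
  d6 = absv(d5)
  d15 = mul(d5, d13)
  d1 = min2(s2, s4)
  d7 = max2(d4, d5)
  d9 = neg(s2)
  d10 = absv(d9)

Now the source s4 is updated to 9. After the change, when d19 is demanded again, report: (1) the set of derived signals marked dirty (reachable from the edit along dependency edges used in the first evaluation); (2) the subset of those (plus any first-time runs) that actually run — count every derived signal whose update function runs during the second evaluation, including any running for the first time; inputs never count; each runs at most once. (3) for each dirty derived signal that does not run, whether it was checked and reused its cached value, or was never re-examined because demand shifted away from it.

Marked dirty: d2, d3, d5, d13, d15, d17, d19.
Derived signals that run: d2, d3, d5, d13, d15, d17, d19 — 7 in total.
Every dirty derived signal ran.

First evaluation (everything demanded from the output):
  d2 = sub(7, -6) = 13
  d3 = sub(-6, 13) = -19
  d5 = max2(-6, -19) = -6
  d9 = neg(7) = -7
  d10 = absv(-7) = 7
  d11 = min2(-7, 7) = -7
  d13 = sub(7, 13) = -6
  d15 = mul(-6, -6) = 36
  d17 = sub(36, -7) = 43
  d19 = min2(43, -7) = -7

Propagation after the edit:
  d2: runs — s4 -6->9; result -2.
  d3: runs — s4 -6->9; d2 13->-2; result 11.
  d5: runs — s4 -6->9; d3 -19->11; result 11.
  d13: runs — d2 13->-2; result 9.
  d15: runs — d5 -6->11; d13 -6->9; result 99.
  d17: runs — d15 36->99; result 106.
  d19: runs — d17 43->106; result -7 (same value as before).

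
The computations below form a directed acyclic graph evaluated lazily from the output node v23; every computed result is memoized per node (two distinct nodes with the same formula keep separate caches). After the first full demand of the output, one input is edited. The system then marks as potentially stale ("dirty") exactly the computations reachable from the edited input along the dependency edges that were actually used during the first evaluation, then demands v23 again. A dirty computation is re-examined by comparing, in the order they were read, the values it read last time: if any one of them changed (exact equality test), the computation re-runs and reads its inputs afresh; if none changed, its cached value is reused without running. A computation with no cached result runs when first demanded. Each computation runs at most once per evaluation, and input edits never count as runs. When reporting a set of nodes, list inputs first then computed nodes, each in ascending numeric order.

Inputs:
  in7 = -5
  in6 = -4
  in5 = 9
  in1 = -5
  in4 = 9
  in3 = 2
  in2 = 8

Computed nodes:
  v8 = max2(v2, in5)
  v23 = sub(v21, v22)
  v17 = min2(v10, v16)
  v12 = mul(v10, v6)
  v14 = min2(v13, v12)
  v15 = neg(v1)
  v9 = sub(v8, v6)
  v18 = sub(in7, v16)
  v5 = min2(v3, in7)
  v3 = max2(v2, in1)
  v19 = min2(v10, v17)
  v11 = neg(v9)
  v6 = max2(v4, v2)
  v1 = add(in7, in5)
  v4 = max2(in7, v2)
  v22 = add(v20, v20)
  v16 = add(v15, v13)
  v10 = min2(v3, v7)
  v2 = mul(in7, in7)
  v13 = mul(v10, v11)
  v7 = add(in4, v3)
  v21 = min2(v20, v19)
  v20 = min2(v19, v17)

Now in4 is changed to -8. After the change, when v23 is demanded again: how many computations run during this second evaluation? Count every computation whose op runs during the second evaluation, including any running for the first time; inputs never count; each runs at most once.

5 computations run: v7, v10, v13, v17, v19.
Note where the cutoff bites: v16 is checked, finds nothing changed, and keeps its cache.

First demand of the output computes:
  v1 = add(-5, 9) = 4
  v2 = mul(-5, -5) = 25
  v3 = max2(25, -5) = 25
  v4 = max2(-5, 25) = 25
  v6 = max2(25, 25) = 25
  v7 = add(9, 25) = 34
  v8 = max2(25, 9) = 25
  v9 = sub(25, 25) = 0
  v10 = min2(25, 34) = 25
  v11 = neg(0) = 0
  v13 = mul(25, 0) = 0
  v15 = neg(4) = -4
  v16 = add(-4, 0) = -4
  v17 = min2(25, -4) = -4
  v19 = min2(25, -4) = -4
  v20 = min2(-4, -4) = -4
  v21 = min2(-4, -4) = -4
  v22 = add(-4, -4) = -8
  v23 = sub(-4, -8) = 4

After the edit, cleaning proceeds:
  v7: a read changed (in4 9->-8) — executes, giving 17.
  v10: a read changed (v7 34->17) — executes, giving 17.
  v13: a read changed (v10 25->17) — executes, giving 0 — identical to its old value.
  v16: dirty, but its reads are unchanged (v15 unchanged, v13 unchanged); cached -4 stands.
  v17: a read changed (v10 25->17) — executes, giving -4 — identical to its old value.
  v19: a read changed (v10 25->17) — executes, giving -4 — identical to its old value.
  v20: dirty, but its reads are unchanged (v19 unchanged, v17 unchanged); cached -4 stands.
  v21: dirty, but its reads are unchanged (v20 unchanged, v19 unchanged); cached -4 stands.
  v22: dirty, but its reads are unchanged (v20 unchanged, v20 unchanged); cached -8 stands.
  v23: dirty, but its reads are unchanged (v21 unchanged, v22 unchanged); cached 4 stands.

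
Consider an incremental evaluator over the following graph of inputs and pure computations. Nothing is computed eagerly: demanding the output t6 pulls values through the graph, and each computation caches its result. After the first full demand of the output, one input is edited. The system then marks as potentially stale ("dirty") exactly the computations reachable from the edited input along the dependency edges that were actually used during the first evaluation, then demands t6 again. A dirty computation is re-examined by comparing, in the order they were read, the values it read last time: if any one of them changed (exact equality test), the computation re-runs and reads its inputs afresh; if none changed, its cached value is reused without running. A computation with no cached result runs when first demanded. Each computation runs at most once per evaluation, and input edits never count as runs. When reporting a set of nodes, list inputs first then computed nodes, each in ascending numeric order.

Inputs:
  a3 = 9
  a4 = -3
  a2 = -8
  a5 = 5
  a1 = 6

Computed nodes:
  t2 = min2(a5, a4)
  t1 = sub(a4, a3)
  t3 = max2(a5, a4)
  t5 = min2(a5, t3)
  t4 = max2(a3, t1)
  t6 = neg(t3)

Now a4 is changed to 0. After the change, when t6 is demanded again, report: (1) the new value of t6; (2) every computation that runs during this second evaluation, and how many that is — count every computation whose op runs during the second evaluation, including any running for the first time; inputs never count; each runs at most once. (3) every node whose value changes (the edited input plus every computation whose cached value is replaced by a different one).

Initial pass — values computed on the first demand:
  t3 = max2(5, -3) = 5
  t6 = neg(5) = -5

Second demand — change propagation:
  t3: re-runs because a4 -3->0; new result 5 (unchanged).
  t6: re-examined; everything it read last time is the same (t3 unchanged) — cache -5 kept, no run.

The important point: t3 recomputes to an identical value, and the output ends up unchanged.

t6 now evaluates to -5.
Run set: t3 (1 run).
Changed values: a4.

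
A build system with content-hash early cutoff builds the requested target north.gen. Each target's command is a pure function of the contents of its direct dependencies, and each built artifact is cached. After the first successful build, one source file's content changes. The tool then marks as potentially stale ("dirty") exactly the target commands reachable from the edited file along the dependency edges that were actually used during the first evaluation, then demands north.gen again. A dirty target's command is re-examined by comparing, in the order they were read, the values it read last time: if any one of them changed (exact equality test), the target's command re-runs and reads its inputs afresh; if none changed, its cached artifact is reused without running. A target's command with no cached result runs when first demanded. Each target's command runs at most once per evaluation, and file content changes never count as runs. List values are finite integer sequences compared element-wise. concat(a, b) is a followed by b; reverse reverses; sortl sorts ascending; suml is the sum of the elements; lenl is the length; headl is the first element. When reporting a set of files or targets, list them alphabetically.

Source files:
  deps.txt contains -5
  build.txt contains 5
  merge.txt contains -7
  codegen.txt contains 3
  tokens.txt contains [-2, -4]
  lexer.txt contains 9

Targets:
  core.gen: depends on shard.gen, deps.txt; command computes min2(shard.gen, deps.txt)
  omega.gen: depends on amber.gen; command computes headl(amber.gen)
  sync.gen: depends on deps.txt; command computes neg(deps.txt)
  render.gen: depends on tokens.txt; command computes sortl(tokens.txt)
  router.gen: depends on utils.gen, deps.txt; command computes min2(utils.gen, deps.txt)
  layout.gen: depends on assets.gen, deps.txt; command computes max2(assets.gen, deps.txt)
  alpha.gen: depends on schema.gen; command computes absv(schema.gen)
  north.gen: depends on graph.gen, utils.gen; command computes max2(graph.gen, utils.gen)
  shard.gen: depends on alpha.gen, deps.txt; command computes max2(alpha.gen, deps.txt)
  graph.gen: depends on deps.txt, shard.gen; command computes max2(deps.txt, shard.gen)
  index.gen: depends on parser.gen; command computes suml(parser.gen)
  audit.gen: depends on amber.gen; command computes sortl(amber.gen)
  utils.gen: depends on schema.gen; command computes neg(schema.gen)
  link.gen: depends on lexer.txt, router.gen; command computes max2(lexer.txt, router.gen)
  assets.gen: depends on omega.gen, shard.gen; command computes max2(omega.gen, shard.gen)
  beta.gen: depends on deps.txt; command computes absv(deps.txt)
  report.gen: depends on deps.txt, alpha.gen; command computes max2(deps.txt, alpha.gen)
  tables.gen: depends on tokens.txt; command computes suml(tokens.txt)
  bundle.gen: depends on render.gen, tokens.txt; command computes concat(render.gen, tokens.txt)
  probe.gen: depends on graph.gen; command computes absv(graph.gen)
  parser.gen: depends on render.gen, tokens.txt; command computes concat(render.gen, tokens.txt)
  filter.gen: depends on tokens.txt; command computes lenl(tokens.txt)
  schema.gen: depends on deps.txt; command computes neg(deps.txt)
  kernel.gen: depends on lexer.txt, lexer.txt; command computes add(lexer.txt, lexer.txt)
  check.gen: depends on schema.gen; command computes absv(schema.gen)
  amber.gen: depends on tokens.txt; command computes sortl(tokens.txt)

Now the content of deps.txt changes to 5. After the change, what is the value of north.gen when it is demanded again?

New value of north.gen: 5.

First evaluation (everything demanded from the output):
  schema.gen = neg(-5) = 5
  alpha.gen = absv(5) = 5
  shard.gen = max2(5, -5) = 5
  graph.gen = max2(-5, 5) = 5
  utils.gen = neg(5) = -5
  north.gen = max2(5, -5) = 5

Propagation after the edit:
  schema.gen: runs — deps.txt -5->5; result -5.
  alpha.gen: runs — schema.gen 5->-5; result 5 (same value as before).
  shard.gen: runs — deps.txt -5->5; result 5 (same value as before).
  graph.gen: runs — deps.txt -5->5; result 5 (same value as before).
  utils.gen: runs — schema.gen 5->-5; result 5.
  north.gen: runs — utils.gen -5->5; result 5 (same value as before).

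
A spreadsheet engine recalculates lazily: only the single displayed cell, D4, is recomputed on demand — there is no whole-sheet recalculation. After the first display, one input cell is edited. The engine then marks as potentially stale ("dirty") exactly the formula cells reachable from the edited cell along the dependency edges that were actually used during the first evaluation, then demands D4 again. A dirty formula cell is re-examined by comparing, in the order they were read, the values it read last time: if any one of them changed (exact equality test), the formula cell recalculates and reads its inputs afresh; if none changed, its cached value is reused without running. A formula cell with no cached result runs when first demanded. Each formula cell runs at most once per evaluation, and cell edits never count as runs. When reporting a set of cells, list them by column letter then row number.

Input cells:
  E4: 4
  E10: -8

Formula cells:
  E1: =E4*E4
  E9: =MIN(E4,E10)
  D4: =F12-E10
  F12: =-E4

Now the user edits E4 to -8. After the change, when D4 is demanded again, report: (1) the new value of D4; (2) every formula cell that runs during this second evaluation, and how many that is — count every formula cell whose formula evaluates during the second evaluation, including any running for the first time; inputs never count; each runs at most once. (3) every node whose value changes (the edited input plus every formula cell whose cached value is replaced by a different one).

First evaluation (everything demanded from the output):
  F12 = -(4) = -4
  D4 = -4 - -8 = 4

Propagation after the edit:
  F12: runs — E4 4->-8; result 8.
  D4: runs — F12 -4->8; result 16.

New value of D4: 16.
Formula cells that run: D4, F12 — 2 in total.
Values that change: D4, E4, F12.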